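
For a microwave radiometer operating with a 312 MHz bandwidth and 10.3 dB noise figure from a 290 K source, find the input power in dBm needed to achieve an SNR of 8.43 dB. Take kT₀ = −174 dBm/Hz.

−70.3 dBm

Sensitivity = −174 + 10 log₁₀(B) + NF + SNR_min
= −174 + 84.94 + 10.3 + 8.43
= −70.33 dBm → −70.3 dBm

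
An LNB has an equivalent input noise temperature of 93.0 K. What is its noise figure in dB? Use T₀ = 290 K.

F = 1 + T_e/T₀ = 1 + 93.0/290 = 1.32069
NF = 10 log₁₀(1.32069) = 1.21 dB

1.21 dB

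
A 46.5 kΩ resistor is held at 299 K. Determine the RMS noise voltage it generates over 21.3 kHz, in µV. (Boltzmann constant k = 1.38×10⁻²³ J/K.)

4.04 µV

V_n = √(4kTRB)
4kTRB = 4 × 1.38×10⁻²³ × 299 × 4.65×10⁴ × 2.13×10⁴ = 1.63×10⁻¹¹ V²
V_n = √(1.63×10⁻¹¹) = 4.04×10⁻⁶ V = 4.04 µV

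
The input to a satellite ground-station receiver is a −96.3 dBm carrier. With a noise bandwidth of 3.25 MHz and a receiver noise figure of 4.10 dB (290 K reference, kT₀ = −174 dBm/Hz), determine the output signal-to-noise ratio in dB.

Noise floor: N = −174 + 10 log₁₀(B) + NF
10 log₁₀(3.25×10⁶) = 65.12 dB
N = −174 + 65.12 + 4.10 = −104.78 dBm
SNR = P_sig − N = −96.3 − (−104.78) = 8.48 dB → 8.5 dB

8.5 dB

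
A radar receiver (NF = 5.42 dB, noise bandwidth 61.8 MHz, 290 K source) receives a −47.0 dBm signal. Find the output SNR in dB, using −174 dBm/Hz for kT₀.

43.7 dB

Noise floor: N = −174 + 10 log₁₀(B) + NF
10 log₁₀(6.18×10⁷) = 77.91 dB
N = −174 + 77.91 + 5.42 = −90.67 dBm
SNR = P_sig − N = −47.0 − (−90.67) = 43.67 dB → 43.7 dB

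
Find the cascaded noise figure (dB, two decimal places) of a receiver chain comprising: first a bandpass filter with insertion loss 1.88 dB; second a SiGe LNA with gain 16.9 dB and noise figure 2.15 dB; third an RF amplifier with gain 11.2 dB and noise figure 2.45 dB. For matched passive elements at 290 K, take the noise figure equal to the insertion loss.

4.07 dB

Convert to linear (a loss of L dB is a gain of −L dB): F_i = 10^(NF_i/10), G_i = 10^(G_i,dB/10)
  Stage 1: F_1 = 10^(1.88/10) = 1.542, G_1 = 10^(−1.88/10) = 0.6486
  Stage 2: F_2 = 10^(2.15/10) = 1.641, G_2 = 10^(16.9/10) = 48.98
  Stage 3: F_3 = 10^(2.45/10) = 1.758, G_3 = 10^(11.2/10) = 13.18
Friis cascade:
  F = 1.542 + (1.641 − 1)/0.6486 + (1.758 − 1)/31.77 = 2.553
NF = 10 log₁₀(2.553) = 4.07 dB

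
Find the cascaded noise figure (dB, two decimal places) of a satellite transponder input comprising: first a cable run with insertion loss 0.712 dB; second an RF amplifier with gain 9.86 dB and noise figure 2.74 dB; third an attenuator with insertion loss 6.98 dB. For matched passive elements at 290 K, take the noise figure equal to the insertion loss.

Convert to linear (a loss of L dB is a gain of −L dB): F_i = 10^(NF_i/10), G_i = 10^(G_i,dB/10)
  Stage 1: F_1 = 10^(0.712/10) = 1.178, G_1 = 10^(−0.712/10) = 0.8488
  Stage 2: F_2 = 10^(2.74/10) = 1.879, G_2 = 10^(9.86/10) = 9.683
  Stage 3: F_3 = 10^(6.98/10) = 4.989, G_3 = 10^(−6.98/10) = 0.2004
Friis cascade:
  F = 1.178 + (1.879 − 1)/0.8488 + (4.989 − 1)/8.219 = 2.699
NF = 10 log₁₀(2.699) = 4.31 dB

4.31 dB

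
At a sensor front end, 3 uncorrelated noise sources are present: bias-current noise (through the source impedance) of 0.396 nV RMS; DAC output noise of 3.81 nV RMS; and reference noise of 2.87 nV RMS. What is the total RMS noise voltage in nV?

Uncorrelated sources add in power (mean-square): V_tot = √(ΣV_i²)
V_tot = √[(3.96×10⁻¹⁰)² + (3.81×10⁻⁹)² + (2.87×10⁻⁹)²] = 4.79×10⁻⁹ V = 4.79 nV

4.79 nV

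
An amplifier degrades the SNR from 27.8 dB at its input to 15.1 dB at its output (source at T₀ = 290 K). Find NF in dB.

12.7 dB

NF (dB) = SNR_in(dB) − SNR_out(dB) when the source is at T₀
NF = 27.8 − 15.1 = 12.7 dB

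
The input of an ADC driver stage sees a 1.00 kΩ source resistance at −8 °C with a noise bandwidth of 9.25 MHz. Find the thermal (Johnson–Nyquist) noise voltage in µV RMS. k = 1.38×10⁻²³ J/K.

T = −8 °C + 273.15 = 265.15 K
V_n = √(4kTRB)
4kTRB = 4 × 1.38×10⁻²³ × 265.15 × 1.00×10³ × 9.25×10⁶ = 1.35×10⁻¹⁰ V²
V_n = √(1.35×10⁻¹⁰) = 1.16×10⁻⁵ V = 11.6 µV

11.6 µV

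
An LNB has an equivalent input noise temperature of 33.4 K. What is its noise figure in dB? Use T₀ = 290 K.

F = 1 + T_e/T₀ = 1 + 33.4/290 = 1.11517
NF = 10 log₁₀(1.11517) = 0.473 dB

0.473 dB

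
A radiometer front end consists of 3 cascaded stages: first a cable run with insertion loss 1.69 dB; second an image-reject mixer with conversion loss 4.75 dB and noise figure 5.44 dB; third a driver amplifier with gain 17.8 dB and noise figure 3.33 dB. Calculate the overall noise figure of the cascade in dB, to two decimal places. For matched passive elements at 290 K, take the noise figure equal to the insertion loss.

Convert to linear (a loss of L dB is a gain of −L dB): F_i = 10^(NF_i/10), G_i = 10^(G_i,dB/10)
  Stage 1: F_1 = 10^(1.69/10) = 1.476, G_1 = 10^(−1.69/10) = 0.6776
  Stage 2: F_2 = 10^(5.44/10) = 3.499, G_2 = 10^(−4.75/10) = 0.3350
  Stage 3: F_3 = 10^(3.33/10) = 2.153, G_3 = 10^(17.8/10) = 60.26
Friis cascade:
  F = 1.476 + (3.499 − 1)/0.6776 + (2.153 − 1)/0.2270 = 10.24
NF = 10 log₁₀(10.24) = 10.10 dB

10.10 dB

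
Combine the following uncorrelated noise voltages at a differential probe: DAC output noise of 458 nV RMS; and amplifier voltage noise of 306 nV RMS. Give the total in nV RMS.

551 nV

Uncorrelated sources add in power (mean-square): V_tot = √(ΣV_i²)
V_tot = √[(4.58×10⁻⁷)² + (3.06×10⁻⁷)²] = 5.51×10⁻⁷ V = 551 nV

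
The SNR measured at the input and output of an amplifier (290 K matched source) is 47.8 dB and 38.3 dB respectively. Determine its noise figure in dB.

9.5 dB

NF (dB) = SNR_in(dB) − SNR_out(dB) when the source is at T₀
NF = 47.8 − 38.3 = 9.5 dB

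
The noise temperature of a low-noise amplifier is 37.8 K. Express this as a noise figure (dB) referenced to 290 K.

0.532 dB

F = 1 + T_e/T₀ = 1 + 37.8/290 = 1.13034
NF = 10 log₁₀(1.13034) = 0.532 dB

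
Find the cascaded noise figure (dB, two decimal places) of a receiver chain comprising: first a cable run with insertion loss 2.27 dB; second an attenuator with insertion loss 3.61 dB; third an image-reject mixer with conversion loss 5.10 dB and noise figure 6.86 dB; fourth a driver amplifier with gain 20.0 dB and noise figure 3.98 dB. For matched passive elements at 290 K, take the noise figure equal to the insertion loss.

Convert to linear (a loss of L dB is a gain of −L dB): F_i = 10^(NF_i/10), G_i = 10^(G_i,dB/10)
  Stage 1: F_1 = 10^(2.27/10) = 1.687, G_1 = 10^(−2.27/10) = 0.5929
  Stage 2: F_2 = 10^(3.61/10) = 2.296, G_2 = 10^(−3.61/10) = 0.4355
  Stage 3: F_3 = 10^(6.86/10) = 4.853, G_3 = 10^(−5.10/10) = 0.3090
  Stage 4: F_4 = 10^(3.98/10) = 2.500, G_4 = 10^(20.0/10) = 100.0
Friis cascade:
  F = 1.687 + (2.296 − 1)/0.5929 + (4.853 − 1)/0.2582 + (2.500 − 1)/0.07980 = 37.59
NF = 10 log₁₀(37.59) = 15.75 dB

15.75 dB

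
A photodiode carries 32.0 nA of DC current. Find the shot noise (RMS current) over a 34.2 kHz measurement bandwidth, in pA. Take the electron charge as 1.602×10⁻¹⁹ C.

18.7 pA

I_n = √(2qI·B)
2qI·B = 2 × 1.602×10⁻¹⁹ × 3.20×10⁻⁸ × 3.42×10⁴ = 3.51×10⁻²² A²
I_n = √(3.51×10⁻²²) = 1.87×10⁻¹¹ A = 18.7 pA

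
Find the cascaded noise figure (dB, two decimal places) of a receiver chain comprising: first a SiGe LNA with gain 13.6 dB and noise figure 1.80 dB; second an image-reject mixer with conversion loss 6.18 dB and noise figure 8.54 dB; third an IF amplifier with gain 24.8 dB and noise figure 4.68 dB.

Convert to linear (a loss of L dB is a gain of −L dB): F_i = 10^(NF_i/10), G_i = 10^(G_i,dB/10)
  Stage 1: F_1 = 10^(1.80/10) = 1.514, G_1 = 10^(13.6/10) = 22.91
  Stage 2: F_2 = 10^(8.54/10) = 7.145, G_2 = 10^(−6.18/10) = 0.2410
  Stage 3: F_3 = 10^(4.68/10) = 2.938, G_3 = 10^(24.8/10) = 302.0
Friis cascade:
  F = 1.514 + (7.145 − 1)/22.91 + (2.938 − 1)/5.521 = 2.133
NF = 10 log₁₀(2.133) = 3.29 dB

3.29 dB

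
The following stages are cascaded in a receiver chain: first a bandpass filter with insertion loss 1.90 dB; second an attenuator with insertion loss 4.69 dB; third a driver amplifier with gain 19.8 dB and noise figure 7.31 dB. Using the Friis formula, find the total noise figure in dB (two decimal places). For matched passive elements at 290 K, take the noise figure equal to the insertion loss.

13.90 dB

Convert to linear (a loss of L dB is a gain of −L dB): F_i = 10^(NF_i/10), G_i = 10^(G_i,dB/10)
  Stage 1: F_1 = 10^(1.90/10) = 1.549, G_1 = 10^(−1.90/10) = 0.6457
  Stage 2: F_2 = 10^(4.69/10) = 2.944, G_2 = 10^(−4.69/10) = 0.3396
  Stage 3: F_3 = 10^(7.31/10) = 5.383, G_3 = 10^(19.8/10) = 95.50
Friis cascade:
  F = 1.549 + (2.944 − 1)/0.6457 + (5.383 − 1)/0.2193 = 24.55
NF = 10 log₁₀(24.55) = 13.90 dB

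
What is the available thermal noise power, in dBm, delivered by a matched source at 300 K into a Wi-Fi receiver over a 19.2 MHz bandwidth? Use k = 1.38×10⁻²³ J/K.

−101.0 dBm

P_n = kTB = 1.38×10⁻²³ × 300 × 1.92×10⁷ = 7.95×10⁻¹⁴ W
In dBm: 10 log₁₀(7.95×10⁻¹⁴ / 10⁻³) = −101.0 dBm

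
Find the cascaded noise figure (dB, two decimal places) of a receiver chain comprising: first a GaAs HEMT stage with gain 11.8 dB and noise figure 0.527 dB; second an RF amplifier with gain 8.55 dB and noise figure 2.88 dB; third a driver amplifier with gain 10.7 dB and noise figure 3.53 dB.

Convert to linear (a loss of L dB is a gain of −L dB): F_i = 10^(NF_i/10), G_i = 10^(G_i,dB/10)
  Stage 1: F_1 = 10^(0.527/10) = 1.129, G_1 = 10^(11.8/10) = 15.14
  Stage 2: F_2 = 10^(2.88/10) = 1.941, G_2 = 10^(8.55/10) = 7.161
  Stage 3: F_3 = 10^(3.53/10) = 2.254, G_3 = 10^(10.7/10) = 11.75
Friis cascade:
  F = 1.129 + (1.941 − 1)/15.14 + (2.254 − 1)/108.4 = 1.203
NF = 10 log₁₀(1.203) = 0.80 dB

0.80 dB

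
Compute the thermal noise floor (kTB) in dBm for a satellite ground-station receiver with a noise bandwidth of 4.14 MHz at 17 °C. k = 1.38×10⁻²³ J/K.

T = 17 °C + 273.15 = 290.15 K
P_n = kTB = 1.38×10⁻²³ × 290.15 × 4.14×10⁶ = 1.66×10⁻¹⁴ W
In dBm: 10 log₁₀(1.66×10⁻¹⁴ / 10⁻³) = −107.8 dBm

−107.8 dBm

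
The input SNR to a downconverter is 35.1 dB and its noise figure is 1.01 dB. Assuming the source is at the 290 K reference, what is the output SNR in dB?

34.09 dB

By definition F = SNR_in/SNR_out, so in dB: SNR_out = SNR_in − NF
SNR_out = 35.1 − 1.01 = 34.09 dB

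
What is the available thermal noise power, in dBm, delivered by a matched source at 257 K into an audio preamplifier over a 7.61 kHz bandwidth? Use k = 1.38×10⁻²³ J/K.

P_n = kTB = 1.38×10⁻²³ × 257 × 7.61×10³ = 2.70×10⁻¹⁷ W
In dBm: 10 log₁₀(2.70×10⁻¹⁷ / 10⁻³) = −135.7 dBm

−135.7 dBm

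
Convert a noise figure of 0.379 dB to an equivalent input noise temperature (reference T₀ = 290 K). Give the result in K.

26.4 K

F = 10^(0.379/10) = 1.09119
T_e = (F − 1)·T₀ = (1.09119 − 1) × 290 = 26.4 K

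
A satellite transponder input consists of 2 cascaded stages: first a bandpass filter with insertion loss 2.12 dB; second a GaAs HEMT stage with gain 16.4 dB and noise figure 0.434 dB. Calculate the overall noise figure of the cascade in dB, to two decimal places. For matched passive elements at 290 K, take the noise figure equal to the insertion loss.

2.55 dB

Convert to linear (a loss of L dB is a gain of −L dB): F_i = 10^(NF_i/10), G_i = 10^(G_i,dB/10)
  Stage 1: F_1 = 10^(2.12/10) = 1.629, G_1 = 10^(−2.12/10) = 0.6138
  Stage 2: F_2 = 10^(0.434/10) = 1.105, G_2 = 10^(16.4/10) = 43.65
Friis cascade:
  F = 1.629 + (1.105 − 1)/0.6138 = 1.801
NF = 10 log₁₀(1.801) = 2.55 dB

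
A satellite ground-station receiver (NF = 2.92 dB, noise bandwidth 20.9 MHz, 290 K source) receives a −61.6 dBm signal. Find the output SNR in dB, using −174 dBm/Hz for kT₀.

Noise floor: N = −174 + 10 log₁₀(B) + NF
10 log₁₀(2.09×10⁷) = 73.2 dB
N = −174 + 73.2 + 2.92 = −97.88 dBm
SNR = P_sig − N = −61.6 − (−97.88) = 36.28 dB → 36.3 dB

36.3 dB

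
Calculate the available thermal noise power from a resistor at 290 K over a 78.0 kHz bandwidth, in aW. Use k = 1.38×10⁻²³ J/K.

P_n = kTB = 1.38×10⁻²³ × 290 × 7.80×10⁴ = 3.12×10⁻¹⁶ W = 312 aW

312 aW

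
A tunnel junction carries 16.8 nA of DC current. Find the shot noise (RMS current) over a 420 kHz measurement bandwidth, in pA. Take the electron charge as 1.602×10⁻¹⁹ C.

I_n = √(2qI·B)
2qI·B = 2 × 1.602×10⁻¹⁹ × 1.68×10⁻⁸ × 4.20×10⁵ = 2.26×10⁻²¹ A²
I_n = √(2.26×10⁻²¹) = 4.75×10⁻¹¹ A = 47.5 pA

47.5 pA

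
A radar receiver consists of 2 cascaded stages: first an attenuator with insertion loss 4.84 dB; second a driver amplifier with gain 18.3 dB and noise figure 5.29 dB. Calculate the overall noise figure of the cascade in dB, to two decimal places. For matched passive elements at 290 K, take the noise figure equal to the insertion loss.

Convert to linear (a loss of L dB is a gain of −L dB): F_i = 10^(NF_i/10), G_i = 10^(G_i,dB/10)
  Stage 1: F_1 = 10^(4.84/10) = 3.048, G_1 = 10^(−4.84/10) = 0.3281
  Stage 2: F_2 = 10^(5.29/10) = 3.381, G_2 = 10^(18.3/10) = 67.61
Friis cascade:
  F = 3.048 + (3.381 − 1)/0.3281 = 10.30
NF = 10 log₁₀(10.30) = 10.13 dB

10.13 dB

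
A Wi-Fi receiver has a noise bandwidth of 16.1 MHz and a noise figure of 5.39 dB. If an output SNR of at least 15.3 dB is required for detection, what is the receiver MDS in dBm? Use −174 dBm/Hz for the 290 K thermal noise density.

Sensitivity = −174 + 10 log₁₀(B) + NF + SNR_min
= −174 + 72.07 + 5.39 + 15.3
= −81.24 dBm → −81.2 dBm

−81.2 dBm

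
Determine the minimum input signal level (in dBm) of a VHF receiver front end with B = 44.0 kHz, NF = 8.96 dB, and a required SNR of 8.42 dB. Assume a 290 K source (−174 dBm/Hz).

Sensitivity = −174 + 10 log₁₀(B) + NF + SNR_min
= −174 + 46.43 + 8.96 + 8.42
= −110.19 dBm → −110.2 dBm

−110.2 dBm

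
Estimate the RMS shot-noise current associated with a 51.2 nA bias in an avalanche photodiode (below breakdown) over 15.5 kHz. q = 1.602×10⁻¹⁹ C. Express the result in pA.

I_n = √(2qI·B)
2qI·B = 2 × 1.602×10⁻¹⁹ × 5.12×10⁻⁸ × 1.55×10⁴ = 2.54×10⁻²² A²
I_n = √(2.54×10⁻²²) = 1.59×10⁻¹¹ A = 15.9 pA

15.9 pA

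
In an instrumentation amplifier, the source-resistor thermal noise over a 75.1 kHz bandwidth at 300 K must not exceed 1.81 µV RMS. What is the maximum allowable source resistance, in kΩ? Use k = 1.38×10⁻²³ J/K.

Johnson–Nyquist: V_n = √(4kTRB) ⇒ R = V_n² / (4kTB)
4kTB = 4 × 1.38×10⁻²³ × 300 × 7.51×10⁴ = 1.24×10⁻¹⁵
R = (1.81×10⁻⁶)² / 1.24×10⁻¹⁵ = 2.63×10³ Ω = 2.63 kΩ

2.63 kΩ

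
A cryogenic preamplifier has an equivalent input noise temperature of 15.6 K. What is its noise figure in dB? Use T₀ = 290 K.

F = 1 + T_e/T₀ = 1 + 15.6/290 = 1.05379
NF = 10 log₁₀(1.05379) = 0.228 dB

0.228 dB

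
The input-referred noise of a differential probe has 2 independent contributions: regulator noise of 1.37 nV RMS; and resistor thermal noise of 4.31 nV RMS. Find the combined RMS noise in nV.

Uncorrelated sources add in power (mean-square): V_tot = √(ΣV_i²)
V_tot = √[(1.37×10⁻⁹)² + (4.31×10⁻⁹)²] = 4.52×10⁻⁹ V = 4.52 nV

4.52 nV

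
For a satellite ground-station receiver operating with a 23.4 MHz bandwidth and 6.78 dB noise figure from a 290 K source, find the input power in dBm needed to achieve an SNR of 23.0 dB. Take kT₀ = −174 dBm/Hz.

Sensitivity = −174 + 10 log₁₀(B) + NF + SNR_min
= −174 + 73.69 + 6.78 + 23.0
= −70.53 dBm → −70.5 dBm

−70.5 dBm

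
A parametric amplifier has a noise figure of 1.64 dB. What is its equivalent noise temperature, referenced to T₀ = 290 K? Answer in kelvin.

F = 10^(1.64/10) = 1.45881
T_e = (F − 1)·T₀ = (1.45881 − 1) × 290 = 133 K

133 K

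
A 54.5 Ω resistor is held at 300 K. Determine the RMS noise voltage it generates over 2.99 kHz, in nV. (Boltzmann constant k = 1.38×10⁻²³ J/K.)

51.9 nV

V_n = √(4kTRB)
4kTRB = 4 × 1.38×10⁻²³ × 300 × 5.45×10¹ × 2.99×10³ = 2.70×10⁻¹⁵ V²
V_n = √(2.70×10⁻¹⁵) = 5.19×10⁻⁸ V = 51.9 nV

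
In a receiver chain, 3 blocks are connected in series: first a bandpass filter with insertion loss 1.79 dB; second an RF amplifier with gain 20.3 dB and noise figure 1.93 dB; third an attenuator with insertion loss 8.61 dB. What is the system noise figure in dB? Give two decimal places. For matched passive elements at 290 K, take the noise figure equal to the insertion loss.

3.88 dB

Convert to linear (a loss of L dB is a gain of −L dB): F_i = 10^(NF_i/10), G_i = 10^(G_i,dB/10)
  Stage 1: F_1 = 10^(1.79/10) = 1.510, G_1 = 10^(−1.79/10) = 0.6622
  Stage 2: F_2 = 10^(1.93/10) = 1.560, G_2 = 10^(20.3/10) = 107.2
  Stage 3: F_3 = 10^(8.61/10) = 7.261, G_3 = 10^(−8.61/10) = 0.1377
Friis cascade:
  F = 1.510 + (1.560 − 1)/0.6622 + (7.261 − 1)/70.96 = 2.443
NF = 10 log₁₀(2.443) = 3.88 dB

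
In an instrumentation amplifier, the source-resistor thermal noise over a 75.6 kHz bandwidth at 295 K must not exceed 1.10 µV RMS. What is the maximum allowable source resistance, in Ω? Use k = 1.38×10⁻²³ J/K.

983 Ω

Johnson–Nyquist: V_n = √(4kTRB) ⇒ R = V_n² / (4kTB)
4kTB = 4 × 1.38×10⁻²³ × 295 × 7.56×10⁴ = 1.23×10⁻¹⁵
R = (1.10×10⁻⁶)² / 1.23×10⁻¹⁵ = 9.83×10² Ω = 983 Ω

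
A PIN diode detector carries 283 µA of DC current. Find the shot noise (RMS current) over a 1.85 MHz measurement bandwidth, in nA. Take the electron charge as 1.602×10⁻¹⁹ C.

I_n = √(2qI·B)
2qI·B = 2 × 1.602×10⁻¹⁹ × 2.83×10⁻⁴ × 1.85×10⁶ = 1.68×10⁻¹⁶ A²
I_n = √(1.68×10⁻¹⁶) = 1.30×10⁻⁸ A = 13.0 nA

13.0 nA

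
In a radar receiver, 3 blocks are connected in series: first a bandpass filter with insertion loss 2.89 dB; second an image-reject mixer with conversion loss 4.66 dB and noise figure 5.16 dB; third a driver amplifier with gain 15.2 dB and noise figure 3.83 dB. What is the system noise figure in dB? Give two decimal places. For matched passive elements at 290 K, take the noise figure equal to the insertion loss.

11.59 dB

Convert to linear (a loss of L dB is a gain of −L dB): F_i = 10^(NF_i/10), G_i = 10^(G_i,dB/10)
  Stage 1: F_1 = 10^(2.89/10) = 1.945, G_1 = 10^(−2.89/10) = 0.5140
  Stage 2: F_2 = 10^(5.16/10) = 3.281, G_2 = 10^(−4.66/10) = 0.3420
  Stage 3: F_3 = 10^(3.83/10) = 2.415, G_3 = 10^(15.2/10) = 33.11
Friis cascade:
  F = 1.945 + (3.281 − 1)/0.5140 + (2.415 − 1)/0.1758 = 14.43
NF = 10 log₁₀(14.43) = 11.59 dB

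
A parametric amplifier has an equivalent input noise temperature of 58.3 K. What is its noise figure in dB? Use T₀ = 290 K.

0.796 dB

F = 1 + T_e/T₀ = 1 + 58.3/290 = 1.20103
NF = 10 log₁₀(1.20103) = 0.796 dB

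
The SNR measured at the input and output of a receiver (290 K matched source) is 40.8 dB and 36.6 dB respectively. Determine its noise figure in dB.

4.2 dB

NF (dB) = SNR_in(dB) − SNR_out(dB) when the source is at T₀
NF = 40.8 − 36.6 = 4.2 dB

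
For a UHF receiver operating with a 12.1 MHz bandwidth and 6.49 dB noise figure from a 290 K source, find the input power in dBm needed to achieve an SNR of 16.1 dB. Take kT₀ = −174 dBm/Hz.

−80.6 dBm

Sensitivity = −174 + 10 log₁₀(B) + NF + SNR_min
= −174 + 70.83 + 6.49 + 16.1
= −80.58 dBm → −80.6 dBm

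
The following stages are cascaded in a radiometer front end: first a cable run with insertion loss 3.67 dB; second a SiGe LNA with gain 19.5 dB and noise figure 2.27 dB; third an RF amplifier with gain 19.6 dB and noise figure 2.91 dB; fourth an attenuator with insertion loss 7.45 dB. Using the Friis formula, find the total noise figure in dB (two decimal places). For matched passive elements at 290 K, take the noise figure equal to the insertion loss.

Convert to linear (a loss of L dB is a gain of −L dB): F_i = 10^(NF_i/10), G_i = 10^(G_i,dB/10)
  Stage 1: F_1 = 10^(3.67/10) = 2.328, G_1 = 10^(−3.67/10) = 0.4295
  Stage 2: F_2 = 10^(2.27/10) = 1.687, G_2 = 10^(19.5/10) = 89.13
  Stage 3: F_3 = 10^(2.91/10) = 1.954, G_3 = 10^(19.6/10) = 91.20
  Stage 4: F_4 = 10^(7.45/10) = 5.559, G_4 = 10^(−7.45/10) = 0.1799
Friis cascade:
  F = 2.328 + (1.687 − 1)/0.4295 + (1.954 − 1)/38.28 + (5.559 − 1)/3491 = 3.953
NF = 10 log₁₀(3.953) = 5.97 dB

5.97 dB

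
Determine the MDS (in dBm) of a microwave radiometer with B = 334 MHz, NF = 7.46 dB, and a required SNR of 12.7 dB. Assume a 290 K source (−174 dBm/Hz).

−68.6 dBm

Sensitivity = −174 + 10 log₁₀(B) + NF + SNR_min
= −174 + 85.24 + 7.46 + 12.7
= −68.60 dBm → −68.6 dBm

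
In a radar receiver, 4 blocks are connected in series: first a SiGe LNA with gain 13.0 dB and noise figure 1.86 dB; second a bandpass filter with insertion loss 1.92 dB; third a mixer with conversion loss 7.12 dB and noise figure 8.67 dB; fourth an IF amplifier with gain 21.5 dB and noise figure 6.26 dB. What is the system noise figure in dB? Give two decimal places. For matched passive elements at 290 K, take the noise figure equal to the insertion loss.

5.26 dB

Convert to linear (a loss of L dB is a gain of −L dB): F_i = 10^(NF_i/10), G_i = 10^(G_i,dB/10)
  Stage 1: F_1 = 10^(1.86/10) = 1.535, G_1 = 10^(13.0/10) = 19.95
  Stage 2: F_2 = 10^(1.92/10) = 1.556, G_2 = 10^(−1.92/10) = 0.6427
  Stage 3: F_3 = 10^(8.67/10) = 7.362, G_3 = 10^(−7.12/10) = 0.1941
  Stage 4: F_4 = 10^(6.26/10) = 4.227, G_4 = 10^(21.5/10) = 141.3
Friis cascade:
  F = 1.535 + (1.556 − 1)/19.95 + (7.362 − 1)/12.82 + (4.227 − 1)/2.489 = 3.355
NF = 10 log₁₀(3.355) = 5.26 dB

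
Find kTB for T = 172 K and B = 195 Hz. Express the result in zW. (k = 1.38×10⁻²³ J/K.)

P_n = kTB = 1.38×10⁻²³ × 172 × 1.95×10² = 4.63×10⁻¹⁹ W = 463 zW

463 zW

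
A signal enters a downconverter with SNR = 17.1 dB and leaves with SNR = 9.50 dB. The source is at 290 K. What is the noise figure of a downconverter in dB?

NF (dB) = SNR_in(dB) − SNR_out(dB) when the source is at T₀
NF = 17.1 − 9.50 = 7.60 dB

7.60 dB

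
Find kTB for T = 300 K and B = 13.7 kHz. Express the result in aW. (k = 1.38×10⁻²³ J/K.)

56.7 aW

P_n = kTB = 1.38×10⁻²³ × 300 × 1.37×10⁴ = 5.67×10⁻¹⁷ W = 56.7 aW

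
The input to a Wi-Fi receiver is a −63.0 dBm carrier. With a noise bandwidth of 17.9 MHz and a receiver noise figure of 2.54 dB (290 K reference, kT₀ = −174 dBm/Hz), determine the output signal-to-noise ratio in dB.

Noise floor: N = −174 + 10 log₁₀(B) + NF
10 log₁₀(1.79×10⁷) = 72.53 dB
N = −174 + 72.53 + 2.54 = −98.93 dBm
SNR = P_sig − N = −63.0 − (−98.93) = 35.93 dB → 35.9 dB

35.9 dB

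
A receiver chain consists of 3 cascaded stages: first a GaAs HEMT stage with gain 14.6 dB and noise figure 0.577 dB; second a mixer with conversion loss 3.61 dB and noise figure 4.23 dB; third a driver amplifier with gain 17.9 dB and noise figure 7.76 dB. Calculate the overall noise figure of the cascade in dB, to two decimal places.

Convert to linear (a loss of L dB is a gain of −L dB): F_i = 10^(NF_i/10), G_i = 10^(G_i,dB/10)
  Stage 1: F_1 = 10^(0.577/10) = 1.142, G_1 = 10^(14.6/10) = 28.84
  Stage 2: F_2 = 10^(4.23/10) = 2.649, G_2 = 10^(−3.61/10) = 0.4355
  Stage 3: F_3 = 10^(7.76/10) = 5.970, G_3 = 10^(17.9/10) = 61.66
Friis cascade:
  F = 1.142 + (2.649 − 1)/28.84 + (5.970 − 1)/12.56 = 1.595
NF = 10 log₁₀(1.595) = 2.03 dB

2.03 dB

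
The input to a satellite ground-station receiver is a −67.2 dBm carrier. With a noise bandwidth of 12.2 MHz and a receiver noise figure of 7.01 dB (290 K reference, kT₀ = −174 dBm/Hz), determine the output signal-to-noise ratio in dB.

28.9 dB

Noise floor: N = −174 + 10 log₁₀(B) + NF
10 log₁₀(1.22×10⁷) = 70.86 dB
N = −174 + 70.86 + 7.01 = −96.13 dBm
SNR = P_sig − N = −67.2 − (−96.13) = 28.93 dB → 28.9 dB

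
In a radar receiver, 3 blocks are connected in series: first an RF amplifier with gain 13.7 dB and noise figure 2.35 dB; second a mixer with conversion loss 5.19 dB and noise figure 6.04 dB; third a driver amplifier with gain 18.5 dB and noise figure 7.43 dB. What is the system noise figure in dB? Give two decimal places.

Convert to linear (a loss of L dB is a gain of −L dB): F_i = 10^(NF_i/10), G_i = 10^(G_i,dB/10)
  Stage 1: F_1 = 10^(2.35/10) = 1.718, G_1 = 10^(13.7/10) = 23.44
  Stage 2: F_2 = 10^(6.04/10) = 4.018, G_2 = 10^(−5.19/10) = 0.3027
  Stage 3: F_3 = 10^(7.43/10) = 5.534, G_3 = 10^(18.5/10) = 70.79
Friis cascade:
  F = 1.718 + (4.018 − 1)/23.44 + (5.534 − 1)/7.096 = 2.486
NF = 10 log₁₀(2.486) = 3.95 dB

3.95 dB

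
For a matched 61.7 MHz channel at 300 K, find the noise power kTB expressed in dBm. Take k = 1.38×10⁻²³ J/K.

−95.9 dBm

P_n = kTB = 1.38×10⁻²³ × 300 × 6.17×10⁷ = 2.55×10⁻¹³ W
In dBm: 10 log₁₀(2.55×10⁻¹³ / 10⁻³) = −95.9 dBm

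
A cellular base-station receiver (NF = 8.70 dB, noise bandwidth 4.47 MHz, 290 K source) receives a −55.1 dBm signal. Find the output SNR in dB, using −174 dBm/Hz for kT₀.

43.7 dB

Noise floor: N = −174 + 10 log₁₀(B) + NF
10 log₁₀(4.47×10⁶) = 66.5 dB
N = −174 + 66.5 + 8.70 = −98.80 dBm
SNR = P_sig − N = −55.1 − (−98.80) = 43.70 dB → 43.7 dB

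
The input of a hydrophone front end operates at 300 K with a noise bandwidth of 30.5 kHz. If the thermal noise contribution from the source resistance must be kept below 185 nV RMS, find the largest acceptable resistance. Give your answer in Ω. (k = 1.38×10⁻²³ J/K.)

67.8 Ω

Johnson–Nyquist: V_n = √(4kTRB) ⇒ R = V_n² / (4kTB)
4kTB = 4 × 1.38×10⁻²³ × 300 × 3.05×10⁴ = 5.05×10⁻¹⁶
R = (1.85×10⁻⁷)² / 5.05×10⁻¹⁶ = 6.78×10¹ Ω = 67.8 Ω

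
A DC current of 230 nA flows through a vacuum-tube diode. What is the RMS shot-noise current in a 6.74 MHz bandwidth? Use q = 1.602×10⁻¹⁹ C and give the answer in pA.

I_n = √(2qI·B)
2qI·B = 2 × 1.602×10⁻¹⁹ × 2.30×10⁻⁷ × 6.74×10⁶ = 4.97×10⁻¹⁹ A²
I_n = √(4.97×10⁻¹⁹) = 7.05×10⁻¹⁰ A = 705 pA

705 pA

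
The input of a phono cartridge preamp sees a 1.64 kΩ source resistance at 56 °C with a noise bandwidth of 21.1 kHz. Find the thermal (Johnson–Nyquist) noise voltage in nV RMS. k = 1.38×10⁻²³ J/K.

T = 56 °C + 273.15 = 329.15 K
V_n = √(4kTRB)
4kTRB = 4 × 1.38×10⁻²³ × 329.15 × 1.64×10³ × 2.11×10⁴ = 6.29×10⁻¹³ V²
V_n = √(6.29×10⁻¹³) = 7.93×10⁻⁷ V = 793 nV

793 nV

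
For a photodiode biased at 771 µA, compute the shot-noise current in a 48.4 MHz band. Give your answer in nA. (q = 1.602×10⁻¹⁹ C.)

I_n = √(2qI·B)
2qI·B = 2 × 1.602×10⁻¹⁹ × 7.71×10⁻⁴ × 4.84×10⁷ = 1.20×10⁻¹⁴ A²
I_n = √(1.20×10⁻¹⁴) = 1.09×10⁻⁷ A = 109 nA

109 nA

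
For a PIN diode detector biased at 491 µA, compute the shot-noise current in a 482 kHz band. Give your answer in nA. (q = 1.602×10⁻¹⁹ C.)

8.71 nA

I_n = √(2qI·B)
2qI·B = 2 × 1.602×10⁻¹⁹ × 4.91×10⁻⁴ × 4.82×10⁵ = 7.58×10⁻¹⁷ A²
I_n = √(7.58×10⁻¹⁷) = 8.71×10⁻⁹ A = 8.71 nA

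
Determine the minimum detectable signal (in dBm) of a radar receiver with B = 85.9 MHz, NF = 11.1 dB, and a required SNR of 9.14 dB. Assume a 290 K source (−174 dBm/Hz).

−74.4 dBm

Sensitivity = −174 + 10 log₁₀(B) + NF + SNR_min
= −174 + 79.34 + 11.1 + 9.14
= −74.42 dBm → −74.4 dBm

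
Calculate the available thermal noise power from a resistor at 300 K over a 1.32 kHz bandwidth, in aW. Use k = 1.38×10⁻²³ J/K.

5.46 aW

P_n = kTB = 1.38×10⁻²³ × 300 × 1.32×10³ = 5.46×10⁻¹⁸ W = 5.46 aW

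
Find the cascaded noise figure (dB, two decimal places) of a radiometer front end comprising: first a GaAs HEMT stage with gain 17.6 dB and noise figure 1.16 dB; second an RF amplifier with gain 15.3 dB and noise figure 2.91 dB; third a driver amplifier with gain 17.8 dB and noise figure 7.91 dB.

Convert to linear (a loss of L dB is a gain of −L dB): F_i = 10^(NF_i/10), G_i = 10^(G_i,dB/10)
  Stage 1: F_1 = 10^(1.16/10) = 1.306, G_1 = 10^(17.6/10) = 57.54
  Stage 2: F_2 = 10^(2.91/10) = 1.954, G_2 = 10^(15.3/10) = 33.88
  Stage 3: F_3 = 10^(7.91/10) = 6.180, G_3 = 10^(17.8/10) = 60.26
Friis cascade:
  F = 1.306 + (1.954 − 1)/57.54 + (6.180 − 1)/1950 = 1.325
NF = 10 log₁₀(1.325) = 1.22 dB

1.22 dB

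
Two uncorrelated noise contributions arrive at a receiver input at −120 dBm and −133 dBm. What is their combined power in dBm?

Convert to linear, add, convert back:
P₁ = 1.00×10⁻¹⁵ W, P₂ = 5.01×10⁻¹⁷ W
P_tot = 1.05×10⁻¹⁵ W → 10 log₁₀(P_tot / 10⁻³) = −119.8 dBm

−119.8 dBm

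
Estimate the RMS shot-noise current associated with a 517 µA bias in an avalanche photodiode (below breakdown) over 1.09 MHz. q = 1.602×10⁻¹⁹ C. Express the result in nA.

13.4 nA

I_n = √(2qI·B)
2qI·B = 2 × 1.602×10⁻¹⁹ × 5.17×10⁻⁴ × 1.09×10⁶ = 1.81×10⁻¹⁶ A²
I_n = √(1.81×10⁻¹⁶) = 1.34×10⁻⁸ A = 13.4 nA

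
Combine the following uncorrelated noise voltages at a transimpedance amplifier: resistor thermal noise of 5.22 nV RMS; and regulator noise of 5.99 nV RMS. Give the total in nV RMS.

Uncorrelated sources add in power (mean-square): V_tot = √(ΣV_i²)
V_tot = √[(5.22×10⁻⁹)² + (5.99×10⁻⁹)²] = 7.95×10⁻⁹ V = 7.95 nV

7.95 nV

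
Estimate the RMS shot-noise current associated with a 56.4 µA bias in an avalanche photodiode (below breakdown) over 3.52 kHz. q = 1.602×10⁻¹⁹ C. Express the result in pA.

I_n = √(2qI·B)
2qI·B = 2 × 1.602×10⁻¹⁹ × 5.64×10⁻⁵ × 3.52×10³ = 6.36×10⁻²⁰ A²
I_n = √(6.36×10⁻²⁰) = 2.52×10⁻¹⁰ A = 252 pA

252 pA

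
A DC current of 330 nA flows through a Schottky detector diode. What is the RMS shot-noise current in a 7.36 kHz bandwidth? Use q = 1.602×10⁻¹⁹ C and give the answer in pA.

27.9 pA

I_n = √(2qI·B)
2qI·B = 2 × 1.602×10⁻¹⁹ × 3.30×10⁻⁷ × 7.36×10³ = 7.78×10⁻²² A²
I_n = √(7.78×10⁻²²) = 2.79×10⁻¹¹ A = 27.9 pA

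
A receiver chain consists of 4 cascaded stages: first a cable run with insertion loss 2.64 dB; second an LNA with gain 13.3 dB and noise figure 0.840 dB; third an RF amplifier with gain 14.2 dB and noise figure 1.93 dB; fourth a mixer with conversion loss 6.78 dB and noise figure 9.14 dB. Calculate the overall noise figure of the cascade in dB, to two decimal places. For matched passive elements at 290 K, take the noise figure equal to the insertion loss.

Convert to linear (a loss of L dB is a gain of −L dB): F_i = 10^(NF_i/10), G_i = 10^(G_i,dB/10)
  Stage 1: F_1 = 10^(2.64/10) = 1.837, G_1 = 10^(−2.64/10) = 0.5445
  Stage 2: F_2 = 10^(0.840/10) = 1.213, G_2 = 10^(13.3/10) = 21.38
  Stage 3: F_3 = 10^(1.93/10) = 1.560, G_3 = 10^(14.2/10) = 26.30
  Stage 4: F_4 = 10^(9.14/10) = 8.204, G_4 = 10^(−6.78/10) = 0.2099
Friis cascade:
  F = 1.837 + (1.213 − 1)/0.5445 + (1.560 − 1)/11.64 + (8.204 − 1)/306.2 = 2.300
NF = 10 log₁₀(2.300) = 3.62 dB

3.62 dB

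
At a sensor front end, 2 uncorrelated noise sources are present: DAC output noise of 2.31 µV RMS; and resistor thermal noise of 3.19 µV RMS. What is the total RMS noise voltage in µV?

3.94 µV

Uncorrelated sources add in power (mean-square): V_tot = √(ΣV_i²)
V_tot = √[(2.31×10⁻⁶)² + (3.19×10⁻⁶)²] = 3.94×10⁻⁶ V = 3.94 µV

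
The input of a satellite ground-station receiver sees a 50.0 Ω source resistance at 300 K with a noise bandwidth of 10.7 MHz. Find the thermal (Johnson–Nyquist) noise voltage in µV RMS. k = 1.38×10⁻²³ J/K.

2.98 µV

V_n = √(4kTRB)
4kTRB = 4 × 1.38×10⁻²³ × 300 × 5.00×10¹ × 1.07×10⁷ = 8.86×10⁻¹² V²
V_n = √(8.86×10⁻¹²) = 2.98×10⁻⁶ V = 2.98 µV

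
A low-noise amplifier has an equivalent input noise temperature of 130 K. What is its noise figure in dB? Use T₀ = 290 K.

1.61 dB

F = 1 + T_e/T₀ = 1 + 130/290 = 1.44828
NF = 10 log₁₀(1.44828) = 1.61 dB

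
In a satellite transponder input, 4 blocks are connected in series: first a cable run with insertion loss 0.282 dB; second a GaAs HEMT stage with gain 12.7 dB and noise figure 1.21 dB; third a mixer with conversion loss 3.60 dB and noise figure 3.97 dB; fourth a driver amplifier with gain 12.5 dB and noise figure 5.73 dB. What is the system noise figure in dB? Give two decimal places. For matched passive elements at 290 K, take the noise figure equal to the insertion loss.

Convert to linear (a loss of L dB is a gain of −L dB): F_i = 10^(NF_i/10), G_i = 10^(G_i,dB/10)
  Stage 1: F_1 = 10^(0.282/10) = 1.067, G_1 = 10^(−0.282/10) = 0.9371
  Stage 2: F_2 = 10^(1.21/10) = 1.321, G_2 = 10^(12.7/10) = 18.62
  Stage 3: F_3 = 10^(3.97/10) = 2.495, G_3 = 10^(−3.60/10) = 0.4365
  Stage 4: F_4 = 10^(5.73/10) = 3.741, G_4 = 10^(12.5/10) = 17.78
Friis cascade:
  F = 1.067 + (1.321 − 1)/0.9371 + (2.495 − 1)/17.45 + (3.741 − 1)/7.617 = 1.855
NF = 10 log₁₀(1.855) = 2.68 dB

2.68 dB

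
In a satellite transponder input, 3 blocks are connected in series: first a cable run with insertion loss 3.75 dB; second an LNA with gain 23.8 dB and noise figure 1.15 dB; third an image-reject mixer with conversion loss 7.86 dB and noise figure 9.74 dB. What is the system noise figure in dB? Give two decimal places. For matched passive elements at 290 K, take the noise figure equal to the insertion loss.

5.02 dB

Convert to linear (a loss of L dB is a gain of −L dB): F_i = 10^(NF_i/10), G_i = 10^(G_i,dB/10)
  Stage 1: F_1 = 10^(3.75/10) = 2.371, G_1 = 10^(−3.75/10) = 0.4217
  Stage 2: F_2 = 10^(1.15/10) = 1.303, G_2 = 10^(23.8/10) = 239.9
  Stage 3: F_3 = 10^(9.74/10) = 9.419, G_3 = 10^(−7.86/10) = 0.1637
Friis cascade:
  F = 2.371 + (1.303 − 1)/0.4217 + (9.419 − 1)/101.2 = 3.174
NF = 10 log₁₀(3.174) = 5.02 dB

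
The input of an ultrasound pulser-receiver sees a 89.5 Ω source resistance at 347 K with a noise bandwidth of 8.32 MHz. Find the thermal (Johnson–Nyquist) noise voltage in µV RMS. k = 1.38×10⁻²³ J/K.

V_n = √(4kTRB)
4kTRB = 4 × 1.38×10⁻²³ × 347 × 8.95×10¹ × 8.32×10⁶ = 1.43×10⁻¹¹ V²
V_n = √(1.43×10⁻¹¹) = 3.78×10⁻⁶ V = 3.78 µV

3.78 µV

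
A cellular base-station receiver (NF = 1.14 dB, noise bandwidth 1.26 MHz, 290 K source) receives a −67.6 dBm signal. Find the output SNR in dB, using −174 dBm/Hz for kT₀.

44.3 dB

Noise floor: N = −174 + 10 log₁₀(B) + NF
10 log₁₀(1.26×10⁶) = 61 dB
N = −174 + 61 + 1.14 = −111.86 dBm
SNR = P_sig − N = −67.6 − (−111.86) = 44.26 dB → 44.3 dB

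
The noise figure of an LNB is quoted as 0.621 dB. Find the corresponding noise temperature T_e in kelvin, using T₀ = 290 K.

44.6 K

F = 10^(0.621/10) = 1.15372
T_e = (F − 1)·T₀ = (1.15372 − 1) × 290 = 44.6 K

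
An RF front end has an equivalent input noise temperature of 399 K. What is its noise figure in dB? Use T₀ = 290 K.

3.76 dB

F = 1 + T_e/T₀ = 1 + 399/290 = 2.37586
NF = 10 log₁₀(2.37586) = 3.76 dB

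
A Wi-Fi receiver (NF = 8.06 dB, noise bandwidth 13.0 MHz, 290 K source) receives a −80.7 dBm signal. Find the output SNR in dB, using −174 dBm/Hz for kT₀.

14.1 dB

Noise floor: N = −174 + 10 log₁₀(B) + NF
10 log₁₀(1.30×10⁷) = 71.14 dB
N = −174 + 71.14 + 8.06 = −94.80 dBm
SNR = P_sig − N = −80.7 − (−94.80) = 14.10 dB → 14.1 dB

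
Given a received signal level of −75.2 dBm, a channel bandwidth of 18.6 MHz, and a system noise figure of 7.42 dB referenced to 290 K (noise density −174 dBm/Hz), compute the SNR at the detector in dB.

Noise floor: N = −174 + 10 log₁₀(B) + NF
10 log₁₀(1.86×10⁷) = 72.7 dB
N = −174 + 72.7 + 7.42 = −93.88 dBm
SNR = P_sig − N = −75.2 − (−93.88) = 18.68 dB → 18.7 dB

18.7 dB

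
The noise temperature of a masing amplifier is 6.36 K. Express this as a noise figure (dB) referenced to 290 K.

F = 1 + T_e/T₀ = 1 + 6.36/290 = 1.02193
NF = 10 log₁₀(1.02193) = 0.094 dB

0.094 dB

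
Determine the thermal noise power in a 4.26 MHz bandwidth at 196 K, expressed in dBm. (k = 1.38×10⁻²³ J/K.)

P_n = kTB = 1.38×10⁻²³ × 196 × 4.26×10⁶ = 1.15×10⁻¹⁴ W
In dBm: 10 log₁₀(1.15×10⁻¹⁴ / 10⁻³) = −109.4 dBm

−109.4 dBm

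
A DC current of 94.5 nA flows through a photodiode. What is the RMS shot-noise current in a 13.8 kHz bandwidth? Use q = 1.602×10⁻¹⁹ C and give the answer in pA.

I_n = √(2qI·B)
2qI·B = 2 × 1.602×10⁻¹⁹ × 9.45×10⁻⁸ × 1.38×10⁴ = 4.18×10⁻²² A²
I_n = √(4.18×10⁻²²) = 2.04×10⁻¹¹ A = 20.4 pA

20.4 pA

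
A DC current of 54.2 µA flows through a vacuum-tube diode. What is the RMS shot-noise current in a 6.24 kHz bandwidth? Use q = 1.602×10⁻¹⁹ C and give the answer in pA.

329 pA

I_n = √(2qI·B)
2qI·B = 2 × 1.602×10⁻¹⁹ × 5.42×10⁻⁵ × 6.24×10³ = 1.08×10⁻¹⁹ A²
I_n = √(1.08×10⁻¹⁹) = 3.29×10⁻¹⁰ A = 329 pA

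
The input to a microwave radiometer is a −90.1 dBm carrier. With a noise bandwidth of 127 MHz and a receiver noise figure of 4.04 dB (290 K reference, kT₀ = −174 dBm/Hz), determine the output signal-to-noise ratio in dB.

Noise floor: N = −174 + 10 log₁₀(B) + NF
10 log₁₀(1.27×10⁸) = 81.04 dB
N = −174 + 81.04 + 4.04 = −88.92 dBm
SNR = P_sig − N = −90.1 − (−88.92) = −1.18 dB → −1.2 dB

−1.2 dB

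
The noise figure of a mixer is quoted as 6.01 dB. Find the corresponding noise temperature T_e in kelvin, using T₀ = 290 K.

867 K

F = 10^(6.01/10) = 3.99025
T_e = (F − 1)·T₀ = (3.99025 − 1) × 290 = 867 K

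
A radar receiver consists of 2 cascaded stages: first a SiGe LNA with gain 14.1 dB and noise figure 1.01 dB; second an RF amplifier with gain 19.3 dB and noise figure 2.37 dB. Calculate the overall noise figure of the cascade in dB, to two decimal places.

1.11 dB

Convert to linear (a loss of L dB is a gain of −L dB): F_i = 10^(NF_i/10), G_i = 10^(G_i,dB/10)
  Stage 1: F_1 = 10^(1.01/10) = 1.262, G_1 = 10^(14.1/10) = 25.70
  Stage 2: F_2 = 10^(2.37/10) = 1.726, G_2 = 10^(19.3/10) = 85.11
Friis cascade:
  F = 1.262 + (1.726 − 1)/25.70 = 1.290
NF = 10 log₁₀(1.290) = 1.11 dB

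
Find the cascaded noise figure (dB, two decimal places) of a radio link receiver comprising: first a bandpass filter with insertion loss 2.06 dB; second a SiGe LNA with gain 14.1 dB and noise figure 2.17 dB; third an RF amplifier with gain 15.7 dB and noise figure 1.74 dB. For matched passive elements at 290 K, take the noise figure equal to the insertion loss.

4.28 dB

Convert to linear (a loss of L dB is a gain of −L dB): F_i = 10^(NF_i/10), G_i = 10^(G_i,dB/10)
  Stage 1: F_1 = 10^(2.06/10) = 1.607, G_1 = 10^(−2.06/10) = 0.6223
  Stage 2: F_2 = 10^(2.17/10) = 1.648, G_2 = 10^(14.1/10) = 25.70
  Stage 3: F_3 = 10^(1.74/10) = 1.493, G_3 = 10^(15.7/10) = 37.15
Friis cascade:
  F = 1.607 + (1.648 − 1)/0.6223 + (1.493 − 1)/16.00 = 2.679
NF = 10 log₁₀(2.679) = 4.28 dB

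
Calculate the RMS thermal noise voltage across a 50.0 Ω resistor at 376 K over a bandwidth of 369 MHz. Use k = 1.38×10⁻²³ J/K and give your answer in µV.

19.6 µV

V_n = √(4kTRB)
4kTRB = 4 × 1.38×10⁻²³ × 376 × 5.00×10¹ × 3.69×10⁸ = 3.83×10⁻¹⁰ V²
V_n = √(3.83×10⁻¹⁰) = 1.96×10⁻⁵ V = 19.6 µV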